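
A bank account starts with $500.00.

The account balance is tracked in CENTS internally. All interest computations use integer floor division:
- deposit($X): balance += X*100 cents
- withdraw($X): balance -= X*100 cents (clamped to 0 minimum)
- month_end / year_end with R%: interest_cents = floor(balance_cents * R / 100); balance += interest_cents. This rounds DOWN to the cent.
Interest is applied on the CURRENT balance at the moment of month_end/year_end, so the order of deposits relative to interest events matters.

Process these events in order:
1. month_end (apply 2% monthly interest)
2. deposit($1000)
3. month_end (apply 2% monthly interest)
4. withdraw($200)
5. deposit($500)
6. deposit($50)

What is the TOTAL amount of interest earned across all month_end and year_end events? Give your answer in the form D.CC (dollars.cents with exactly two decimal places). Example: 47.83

Answer: 40.20

Derivation:
After 1 (month_end (apply 2% monthly interest)): balance=$510.00 total_interest=$10.00
After 2 (deposit($1000)): balance=$1510.00 total_interest=$10.00
After 3 (month_end (apply 2% monthly interest)): balance=$1540.20 total_interest=$40.20
After 4 (withdraw($200)): balance=$1340.20 total_interest=$40.20
After 5 (deposit($500)): balance=$1840.20 total_interest=$40.20
After 6 (deposit($50)): balance=$1890.20 total_interest=$40.20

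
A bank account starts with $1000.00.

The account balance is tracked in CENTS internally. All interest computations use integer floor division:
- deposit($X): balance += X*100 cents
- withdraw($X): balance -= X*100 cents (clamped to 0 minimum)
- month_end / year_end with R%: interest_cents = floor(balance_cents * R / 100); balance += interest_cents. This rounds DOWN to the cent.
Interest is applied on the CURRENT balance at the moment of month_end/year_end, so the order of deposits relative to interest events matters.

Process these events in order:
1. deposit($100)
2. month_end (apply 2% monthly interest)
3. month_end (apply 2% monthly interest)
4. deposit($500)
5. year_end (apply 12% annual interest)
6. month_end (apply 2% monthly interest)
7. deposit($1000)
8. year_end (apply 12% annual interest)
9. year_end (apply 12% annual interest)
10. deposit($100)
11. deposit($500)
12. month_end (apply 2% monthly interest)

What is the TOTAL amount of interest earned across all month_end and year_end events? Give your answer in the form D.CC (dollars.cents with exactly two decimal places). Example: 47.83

Answer: 1095.12

Derivation:
After 1 (deposit($100)): balance=$1100.00 total_interest=$0.00
After 2 (month_end (apply 2% monthly interest)): balance=$1122.00 total_interest=$22.00
After 3 (month_end (apply 2% monthly interest)): balance=$1144.44 total_interest=$44.44
After 4 (deposit($500)): balance=$1644.44 total_interest=$44.44
After 5 (year_end (apply 12% annual interest)): balance=$1841.77 total_interest=$241.77
After 6 (month_end (apply 2% monthly interest)): balance=$1878.60 total_interest=$278.60
After 7 (deposit($1000)): balance=$2878.60 total_interest=$278.60
After 8 (year_end (apply 12% annual interest)): balance=$3224.03 total_interest=$624.03
After 9 (year_end (apply 12% annual interest)): balance=$3610.91 total_interest=$1010.91
After 10 (deposit($100)): balance=$3710.91 total_interest=$1010.91
After 11 (deposit($500)): balance=$4210.91 total_interest=$1010.91
After 12 (month_end (apply 2% monthly interest)): balance=$4295.12 total_interest=$1095.12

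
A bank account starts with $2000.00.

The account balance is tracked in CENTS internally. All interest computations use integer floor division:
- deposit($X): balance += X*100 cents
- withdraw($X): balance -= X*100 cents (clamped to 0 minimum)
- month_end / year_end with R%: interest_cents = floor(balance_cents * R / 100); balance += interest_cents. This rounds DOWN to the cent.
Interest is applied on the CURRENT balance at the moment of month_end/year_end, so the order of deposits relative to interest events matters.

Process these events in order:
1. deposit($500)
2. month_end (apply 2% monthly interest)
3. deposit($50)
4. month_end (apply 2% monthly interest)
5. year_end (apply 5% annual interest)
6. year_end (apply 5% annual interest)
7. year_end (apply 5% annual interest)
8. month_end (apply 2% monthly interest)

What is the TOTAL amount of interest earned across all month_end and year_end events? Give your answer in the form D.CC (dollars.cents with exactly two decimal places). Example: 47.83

Answer: 581.42

Derivation:
After 1 (deposit($500)): balance=$2500.00 total_interest=$0.00
After 2 (month_end (apply 2% monthly interest)): balance=$2550.00 total_interest=$50.00
After 3 (deposit($50)): balance=$2600.00 total_interest=$50.00
After 4 (month_end (apply 2% monthly interest)): balance=$2652.00 total_interest=$102.00
After 5 (year_end (apply 5% annual interest)): balance=$2784.60 total_interest=$234.60
After 6 (year_end (apply 5% annual interest)): balance=$2923.83 total_interest=$373.83
After 7 (year_end (apply 5% annual interest)): balance=$3070.02 total_interest=$520.02
After 8 (month_end (apply 2% monthly interest)): balance=$3131.42 total_interest=$581.42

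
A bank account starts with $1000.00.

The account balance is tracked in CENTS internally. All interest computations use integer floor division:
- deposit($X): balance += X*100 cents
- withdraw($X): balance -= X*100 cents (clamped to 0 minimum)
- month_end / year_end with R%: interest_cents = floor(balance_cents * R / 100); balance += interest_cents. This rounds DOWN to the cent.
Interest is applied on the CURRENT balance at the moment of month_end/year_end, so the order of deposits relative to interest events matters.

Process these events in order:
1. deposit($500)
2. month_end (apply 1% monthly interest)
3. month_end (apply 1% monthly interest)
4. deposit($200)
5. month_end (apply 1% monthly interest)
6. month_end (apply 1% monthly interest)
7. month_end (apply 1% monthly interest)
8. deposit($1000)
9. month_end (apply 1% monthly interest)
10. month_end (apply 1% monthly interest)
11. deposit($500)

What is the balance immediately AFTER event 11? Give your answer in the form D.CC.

After 1 (deposit($500)): balance=$1500.00 total_interest=$0.00
After 2 (month_end (apply 1% monthly interest)): balance=$1515.00 total_interest=$15.00
After 3 (month_end (apply 1% monthly interest)): balance=$1530.15 total_interest=$30.15
After 4 (deposit($200)): balance=$1730.15 total_interest=$30.15
After 5 (month_end (apply 1% monthly interest)): balance=$1747.45 total_interest=$47.45
After 6 (month_end (apply 1% monthly interest)): balance=$1764.92 total_interest=$64.92
After 7 (month_end (apply 1% monthly interest)): balance=$1782.56 total_interest=$82.56
After 8 (deposit($1000)): balance=$2782.56 total_interest=$82.56
After 9 (month_end (apply 1% monthly interest)): balance=$2810.38 total_interest=$110.38
After 10 (month_end (apply 1% monthly interest)): balance=$2838.48 total_interest=$138.48
After 11 (deposit($500)): balance=$3338.48 total_interest=$138.48

Answer: 3338.48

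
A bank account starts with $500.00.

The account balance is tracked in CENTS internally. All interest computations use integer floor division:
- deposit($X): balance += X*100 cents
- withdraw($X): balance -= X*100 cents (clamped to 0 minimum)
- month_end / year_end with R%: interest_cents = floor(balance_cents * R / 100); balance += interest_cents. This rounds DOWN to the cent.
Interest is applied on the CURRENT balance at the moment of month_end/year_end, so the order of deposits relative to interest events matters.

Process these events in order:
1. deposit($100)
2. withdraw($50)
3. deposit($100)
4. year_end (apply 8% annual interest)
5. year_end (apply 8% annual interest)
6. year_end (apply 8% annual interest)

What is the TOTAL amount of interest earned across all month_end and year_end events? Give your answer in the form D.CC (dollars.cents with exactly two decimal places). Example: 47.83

Answer: 168.81

Derivation:
After 1 (deposit($100)): balance=$600.00 total_interest=$0.00
After 2 (withdraw($50)): balance=$550.00 total_interest=$0.00
After 3 (deposit($100)): balance=$650.00 total_interest=$0.00
After 4 (year_end (apply 8% annual interest)): balance=$702.00 total_interest=$52.00
After 5 (year_end (apply 8% annual interest)): balance=$758.16 total_interest=$108.16
After 6 (year_end (apply 8% annual interest)): balance=$818.81 total_interest=$168.81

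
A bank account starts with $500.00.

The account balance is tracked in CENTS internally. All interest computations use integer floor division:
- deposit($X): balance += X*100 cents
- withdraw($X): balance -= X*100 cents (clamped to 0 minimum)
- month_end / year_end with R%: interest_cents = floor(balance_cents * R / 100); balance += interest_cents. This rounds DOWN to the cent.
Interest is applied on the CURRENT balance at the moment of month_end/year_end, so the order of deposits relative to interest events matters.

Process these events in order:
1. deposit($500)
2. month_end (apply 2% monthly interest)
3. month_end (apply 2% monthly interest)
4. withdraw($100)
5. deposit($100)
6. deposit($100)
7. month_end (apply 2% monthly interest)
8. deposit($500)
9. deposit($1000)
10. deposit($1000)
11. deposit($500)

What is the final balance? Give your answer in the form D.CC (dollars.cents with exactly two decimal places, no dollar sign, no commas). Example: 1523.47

Answer: 4163.20

Derivation:
After 1 (deposit($500)): balance=$1000.00 total_interest=$0.00
After 2 (month_end (apply 2% monthly interest)): balance=$1020.00 total_interest=$20.00
After 3 (month_end (apply 2% monthly interest)): balance=$1040.40 total_interest=$40.40
After 4 (withdraw($100)): balance=$940.40 total_interest=$40.40
After 5 (deposit($100)): balance=$1040.40 total_interest=$40.40
After 6 (deposit($100)): balance=$1140.40 total_interest=$40.40
After 7 (month_end (apply 2% monthly interest)): balance=$1163.20 total_interest=$63.20
After 8 (deposit($500)): balance=$1663.20 total_interest=$63.20
After 9 (deposit($1000)): balance=$2663.20 total_interest=$63.20
After 10 (deposit($1000)): balance=$3663.20 total_interest=$63.20
After 11 (deposit($500)): balance=$4163.20 total_interest=$63.20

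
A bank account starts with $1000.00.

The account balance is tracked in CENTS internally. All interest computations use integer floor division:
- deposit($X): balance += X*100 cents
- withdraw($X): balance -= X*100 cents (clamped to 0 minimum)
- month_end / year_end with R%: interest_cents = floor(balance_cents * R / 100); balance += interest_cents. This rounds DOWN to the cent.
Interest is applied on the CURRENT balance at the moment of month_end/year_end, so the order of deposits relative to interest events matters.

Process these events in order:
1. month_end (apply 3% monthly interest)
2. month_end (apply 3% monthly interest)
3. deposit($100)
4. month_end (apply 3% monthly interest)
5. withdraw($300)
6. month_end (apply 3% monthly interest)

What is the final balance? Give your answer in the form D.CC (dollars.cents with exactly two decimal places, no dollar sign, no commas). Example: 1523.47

After 1 (month_end (apply 3% monthly interest)): balance=$1030.00 total_interest=$30.00
After 2 (month_end (apply 3% monthly interest)): balance=$1060.90 total_interest=$60.90
After 3 (deposit($100)): balance=$1160.90 total_interest=$60.90
After 4 (month_end (apply 3% monthly interest)): balance=$1195.72 total_interest=$95.72
After 5 (withdraw($300)): balance=$895.72 total_interest=$95.72
After 6 (month_end (apply 3% monthly interest)): balance=$922.59 total_interest=$122.59

Answer: 922.59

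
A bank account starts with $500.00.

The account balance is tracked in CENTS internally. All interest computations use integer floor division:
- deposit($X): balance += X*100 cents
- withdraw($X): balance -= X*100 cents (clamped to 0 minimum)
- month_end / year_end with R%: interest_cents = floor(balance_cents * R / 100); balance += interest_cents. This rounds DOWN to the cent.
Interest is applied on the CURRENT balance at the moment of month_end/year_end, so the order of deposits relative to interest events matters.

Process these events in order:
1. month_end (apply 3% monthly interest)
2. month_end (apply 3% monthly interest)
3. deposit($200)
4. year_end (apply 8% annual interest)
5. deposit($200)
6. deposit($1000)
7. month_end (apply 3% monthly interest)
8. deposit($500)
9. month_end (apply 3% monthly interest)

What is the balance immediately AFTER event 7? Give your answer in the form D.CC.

Answer: 2048.54

Derivation:
After 1 (month_end (apply 3% monthly interest)): balance=$515.00 total_interest=$15.00
After 2 (month_end (apply 3% monthly interest)): balance=$530.45 total_interest=$30.45
After 3 (deposit($200)): balance=$730.45 total_interest=$30.45
After 4 (year_end (apply 8% annual interest)): balance=$788.88 total_interest=$88.88
After 5 (deposit($200)): balance=$988.88 total_interest=$88.88
After 6 (deposit($1000)): balance=$1988.88 total_interest=$88.88
After 7 (month_end (apply 3% monthly interest)): balance=$2048.54 total_interest=$148.54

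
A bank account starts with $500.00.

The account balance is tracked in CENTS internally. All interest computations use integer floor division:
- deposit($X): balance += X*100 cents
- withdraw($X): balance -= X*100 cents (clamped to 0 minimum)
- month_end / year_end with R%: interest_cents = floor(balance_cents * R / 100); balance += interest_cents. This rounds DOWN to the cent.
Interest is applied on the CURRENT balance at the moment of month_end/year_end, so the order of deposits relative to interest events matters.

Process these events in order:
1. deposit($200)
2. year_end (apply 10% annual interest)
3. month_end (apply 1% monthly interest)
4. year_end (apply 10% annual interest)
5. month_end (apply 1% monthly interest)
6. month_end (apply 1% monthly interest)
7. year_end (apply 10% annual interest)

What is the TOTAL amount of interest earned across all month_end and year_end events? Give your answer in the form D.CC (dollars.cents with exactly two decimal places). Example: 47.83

Answer: 259.92

Derivation:
After 1 (deposit($200)): balance=$700.00 total_interest=$0.00
After 2 (year_end (apply 10% annual interest)): balance=$770.00 total_interest=$70.00
After 3 (month_end (apply 1% monthly interest)): balance=$777.70 total_interest=$77.70
After 4 (year_end (apply 10% annual interest)): balance=$855.47 total_interest=$155.47
After 5 (month_end (apply 1% monthly interest)): balance=$864.02 total_interest=$164.02
After 6 (month_end (apply 1% monthly interest)): balance=$872.66 total_interest=$172.66
After 7 (year_end (apply 10% annual interest)): balance=$959.92 total_interest=$259.92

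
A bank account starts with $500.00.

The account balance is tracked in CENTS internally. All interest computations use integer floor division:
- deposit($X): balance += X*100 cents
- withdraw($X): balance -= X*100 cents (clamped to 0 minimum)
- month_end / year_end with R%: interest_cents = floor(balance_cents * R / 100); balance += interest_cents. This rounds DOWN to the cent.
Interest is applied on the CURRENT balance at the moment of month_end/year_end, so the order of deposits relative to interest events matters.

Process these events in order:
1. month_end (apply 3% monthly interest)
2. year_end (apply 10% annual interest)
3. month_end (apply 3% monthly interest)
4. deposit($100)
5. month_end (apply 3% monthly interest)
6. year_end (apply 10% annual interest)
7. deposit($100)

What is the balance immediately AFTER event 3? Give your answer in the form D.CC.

After 1 (month_end (apply 3% monthly interest)): balance=$515.00 total_interest=$15.00
After 2 (year_end (apply 10% annual interest)): balance=$566.50 total_interest=$66.50
After 3 (month_end (apply 3% monthly interest)): balance=$583.49 total_interest=$83.49

Answer: 583.49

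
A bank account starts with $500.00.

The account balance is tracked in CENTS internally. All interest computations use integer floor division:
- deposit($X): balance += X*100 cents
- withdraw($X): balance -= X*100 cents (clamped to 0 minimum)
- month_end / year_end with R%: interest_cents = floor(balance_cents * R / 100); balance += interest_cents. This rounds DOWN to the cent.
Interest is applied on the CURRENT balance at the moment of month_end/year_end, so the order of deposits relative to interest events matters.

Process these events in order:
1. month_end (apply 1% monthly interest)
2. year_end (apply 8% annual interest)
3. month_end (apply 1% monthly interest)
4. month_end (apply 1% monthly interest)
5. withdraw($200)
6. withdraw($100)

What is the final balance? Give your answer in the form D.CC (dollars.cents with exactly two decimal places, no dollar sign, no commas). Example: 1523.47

Answer: 256.35

Derivation:
After 1 (month_end (apply 1% monthly interest)): balance=$505.00 total_interest=$5.00
After 2 (year_end (apply 8% annual interest)): balance=$545.40 total_interest=$45.40
After 3 (month_end (apply 1% monthly interest)): balance=$550.85 total_interest=$50.85
After 4 (month_end (apply 1% monthly interest)): balance=$556.35 total_interest=$56.35
After 5 (withdraw($200)): balance=$356.35 total_interest=$56.35
After 6 (withdraw($100)): balance=$256.35 total_interest=$56.35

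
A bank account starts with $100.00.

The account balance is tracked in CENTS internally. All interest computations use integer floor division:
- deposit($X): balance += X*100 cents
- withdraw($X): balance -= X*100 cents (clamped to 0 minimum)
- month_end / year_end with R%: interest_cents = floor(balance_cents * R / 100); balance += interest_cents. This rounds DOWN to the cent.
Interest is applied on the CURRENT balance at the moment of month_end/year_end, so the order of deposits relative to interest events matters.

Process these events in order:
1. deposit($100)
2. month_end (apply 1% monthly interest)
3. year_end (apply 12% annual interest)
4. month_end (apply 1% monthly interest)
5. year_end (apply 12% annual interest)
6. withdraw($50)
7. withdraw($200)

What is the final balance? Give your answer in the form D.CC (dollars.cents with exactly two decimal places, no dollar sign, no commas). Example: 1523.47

After 1 (deposit($100)): balance=$200.00 total_interest=$0.00
After 2 (month_end (apply 1% monthly interest)): balance=$202.00 total_interest=$2.00
After 3 (year_end (apply 12% annual interest)): balance=$226.24 total_interest=$26.24
After 4 (month_end (apply 1% monthly interest)): balance=$228.50 total_interest=$28.50
After 5 (year_end (apply 12% annual interest)): balance=$255.92 total_interest=$55.92
After 6 (withdraw($50)): balance=$205.92 total_interest=$55.92
After 7 (withdraw($200)): balance=$5.92 total_interest=$55.92

Answer: 5.92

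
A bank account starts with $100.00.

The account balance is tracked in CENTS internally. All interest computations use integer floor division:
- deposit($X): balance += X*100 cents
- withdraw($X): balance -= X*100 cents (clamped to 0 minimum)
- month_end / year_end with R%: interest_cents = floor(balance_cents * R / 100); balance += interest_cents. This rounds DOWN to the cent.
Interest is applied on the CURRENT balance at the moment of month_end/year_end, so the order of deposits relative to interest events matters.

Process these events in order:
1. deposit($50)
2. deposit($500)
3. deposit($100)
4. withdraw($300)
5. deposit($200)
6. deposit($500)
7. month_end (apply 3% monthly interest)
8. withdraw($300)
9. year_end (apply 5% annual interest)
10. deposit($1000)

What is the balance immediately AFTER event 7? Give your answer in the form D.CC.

After 1 (deposit($50)): balance=$150.00 total_interest=$0.00
After 2 (deposit($500)): balance=$650.00 total_interest=$0.00
After 3 (deposit($100)): balance=$750.00 total_interest=$0.00
After 4 (withdraw($300)): balance=$450.00 total_interest=$0.00
After 5 (deposit($200)): balance=$650.00 total_interest=$0.00
After 6 (deposit($500)): balance=$1150.00 total_interest=$0.00
After 7 (month_end (apply 3% monthly interest)): balance=$1184.50 total_interest=$34.50

Answer: 1184.50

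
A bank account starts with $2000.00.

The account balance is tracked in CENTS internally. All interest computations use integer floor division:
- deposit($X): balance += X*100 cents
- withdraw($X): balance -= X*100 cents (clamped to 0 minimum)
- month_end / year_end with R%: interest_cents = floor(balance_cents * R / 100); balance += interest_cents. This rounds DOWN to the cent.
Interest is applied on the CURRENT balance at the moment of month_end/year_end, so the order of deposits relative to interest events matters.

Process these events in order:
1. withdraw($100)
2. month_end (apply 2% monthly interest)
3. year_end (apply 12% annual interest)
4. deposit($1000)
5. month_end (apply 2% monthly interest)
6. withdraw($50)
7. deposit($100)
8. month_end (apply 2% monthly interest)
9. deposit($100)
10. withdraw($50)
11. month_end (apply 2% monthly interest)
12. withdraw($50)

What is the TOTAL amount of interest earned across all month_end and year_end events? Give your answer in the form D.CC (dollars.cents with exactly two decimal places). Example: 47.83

Answer: 467.63

Derivation:
After 1 (withdraw($100)): balance=$1900.00 total_interest=$0.00
After 2 (month_end (apply 2% monthly interest)): balance=$1938.00 total_interest=$38.00
After 3 (year_end (apply 12% annual interest)): balance=$2170.56 total_interest=$270.56
After 4 (deposit($1000)): balance=$3170.56 total_interest=$270.56
After 5 (month_end (apply 2% monthly interest)): balance=$3233.97 total_interest=$333.97
After 6 (withdraw($50)): balance=$3183.97 total_interest=$333.97
After 7 (deposit($100)): balance=$3283.97 total_interest=$333.97
After 8 (month_end (apply 2% monthly interest)): balance=$3349.64 total_interest=$399.64
After 9 (deposit($100)): balance=$3449.64 total_interest=$399.64
After 10 (withdraw($50)): balance=$3399.64 total_interest=$399.64
After 11 (month_end (apply 2% monthly interest)): balance=$3467.63 total_interest=$467.63
After 12 (withdraw($50)): balance=$3417.63 total_interest=$467.63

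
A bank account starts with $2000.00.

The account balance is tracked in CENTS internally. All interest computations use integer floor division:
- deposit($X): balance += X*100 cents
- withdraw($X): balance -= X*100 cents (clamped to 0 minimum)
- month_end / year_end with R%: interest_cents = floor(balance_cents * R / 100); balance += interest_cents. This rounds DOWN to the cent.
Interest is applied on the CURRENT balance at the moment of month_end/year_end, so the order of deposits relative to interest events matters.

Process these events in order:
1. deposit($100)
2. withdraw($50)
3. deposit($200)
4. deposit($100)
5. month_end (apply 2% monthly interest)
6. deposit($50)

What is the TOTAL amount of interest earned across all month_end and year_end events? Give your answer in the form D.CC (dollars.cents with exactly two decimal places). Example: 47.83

After 1 (deposit($100)): balance=$2100.00 total_interest=$0.00
After 2 (withdraw($50)): balance=$2050.00 total_interest=$0.00
After 3 (deposit($200)): balance=$2250.00 total_interest=$0.00
After 4 (deposit($100)): balance=$2350.00 total_interest=$0.00
After 5 (month_end (apply 2% monthly interest)): balance=$2397.00 total_interest=$47.00
After 6 (deposit($50)): balance=$2447.00 total_interest=$47.00

Answer: 47.00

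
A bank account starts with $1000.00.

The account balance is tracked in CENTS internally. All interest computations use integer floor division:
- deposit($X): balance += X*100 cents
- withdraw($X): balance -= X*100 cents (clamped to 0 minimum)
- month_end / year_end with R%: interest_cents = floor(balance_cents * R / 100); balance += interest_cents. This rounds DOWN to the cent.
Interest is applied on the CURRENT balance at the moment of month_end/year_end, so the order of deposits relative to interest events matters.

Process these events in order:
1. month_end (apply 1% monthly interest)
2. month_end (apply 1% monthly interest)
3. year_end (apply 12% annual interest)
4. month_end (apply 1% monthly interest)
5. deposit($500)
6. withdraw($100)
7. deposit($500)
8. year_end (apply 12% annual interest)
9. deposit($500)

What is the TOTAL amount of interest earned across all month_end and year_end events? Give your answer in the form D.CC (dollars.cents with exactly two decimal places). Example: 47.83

Answer: 400.40

Derivation:
After 1 (month_end (apply 1% monthly interest)): balance=$1010.00 total_interest=$10.00
After 2 (month_end (apply 1% monthly interest)): balance=$1020.10 total_interest=$20.10
After 3 (year_end (apply 12% annual interest)): balance=$1142.51 total_interest=$142.51
After 4 (month_end (apply 1% monthly interest)): balance=$1153.93 total_interest=$153.93
After 5 (deposit($500)): balance=$1653.93 total_interest=$153.93
After 6 (withdraw($100)): balance=$1553.93 total_interest=$153.93
After 7 (deposit($500)): balance=$2053.93 total_interest=$153.93
After 8 (year_end (apply 12% annual interest)): balance=$2300.40 total_interest=$400.40
After 9 (deposit($500)): balance=$2800.40 total_interest=$400.40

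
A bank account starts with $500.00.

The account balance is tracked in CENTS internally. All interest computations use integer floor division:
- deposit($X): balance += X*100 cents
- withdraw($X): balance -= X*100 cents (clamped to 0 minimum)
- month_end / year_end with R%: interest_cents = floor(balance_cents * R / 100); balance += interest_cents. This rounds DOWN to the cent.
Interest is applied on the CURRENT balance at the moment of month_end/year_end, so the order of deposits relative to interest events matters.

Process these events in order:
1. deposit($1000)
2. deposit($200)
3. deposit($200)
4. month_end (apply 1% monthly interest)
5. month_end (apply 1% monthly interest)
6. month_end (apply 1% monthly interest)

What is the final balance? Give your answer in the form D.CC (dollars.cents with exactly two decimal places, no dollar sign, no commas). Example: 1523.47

After 1 (deposit($1000)): balance=$1500.00 total_interest=$0.00
After 2 (deposit($200)): balance=$1700.00 total_interest=$0.00
After 3 (deposit($200)): balance=$1900.00 total_interest=$0.00
After 4 (month_end (apply 1% monthly interest)): balance=$1919.00 total_interest=$19.00
After 5 (month_end (apply 1% monthly interest)): balance=$1938.19 total_interest=$38.19
After 6 (month_end (apply 1% monthly interest)): balance=$1957.57 total_interest=$57.57

Answer: 1957.57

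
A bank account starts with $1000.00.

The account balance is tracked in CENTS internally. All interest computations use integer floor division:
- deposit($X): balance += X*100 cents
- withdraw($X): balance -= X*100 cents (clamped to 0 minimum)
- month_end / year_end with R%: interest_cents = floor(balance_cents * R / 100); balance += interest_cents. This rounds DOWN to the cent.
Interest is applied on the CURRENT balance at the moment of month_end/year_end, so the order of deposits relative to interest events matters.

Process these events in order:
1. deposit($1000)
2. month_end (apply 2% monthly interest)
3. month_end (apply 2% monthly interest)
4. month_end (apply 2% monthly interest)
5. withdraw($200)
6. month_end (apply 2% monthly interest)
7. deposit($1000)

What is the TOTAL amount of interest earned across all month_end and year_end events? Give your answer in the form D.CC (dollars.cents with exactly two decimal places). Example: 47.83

Answer: 160.85

Derivation:
After 1 (deposit($1000)): balance=$2000.00 total_interest=$0.00
After 2 (month_end (apply 2% monthly interest)): balance=$2040.00 total_interest=$40.00
After 3 (month_end (apply 2% monthly interest)): balance=$2080.80 total_interest=$80.80
After 4 (month_end (apply 2% monthly interest)): balance=$2122.41 total_interest=$122.41
After 5 (withdraw($200)): balance=$1922.41 total_interest=$122.41
After 6 (month_end (apply 2% monthly interest)): balance=$1960.85 total_interest=$160.85
After 7 (deposit($1000)): balance=$2960.85 total_interest=$160.85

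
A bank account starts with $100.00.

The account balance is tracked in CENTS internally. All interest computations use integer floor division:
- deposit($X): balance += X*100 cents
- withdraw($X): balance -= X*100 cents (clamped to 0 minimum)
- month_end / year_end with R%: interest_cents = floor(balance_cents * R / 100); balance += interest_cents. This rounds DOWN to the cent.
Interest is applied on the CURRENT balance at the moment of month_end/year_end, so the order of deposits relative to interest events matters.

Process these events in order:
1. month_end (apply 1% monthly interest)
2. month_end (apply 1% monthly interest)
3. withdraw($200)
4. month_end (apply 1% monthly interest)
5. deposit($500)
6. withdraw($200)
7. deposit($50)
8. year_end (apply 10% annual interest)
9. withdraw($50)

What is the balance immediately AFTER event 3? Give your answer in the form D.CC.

After 1 (month_end (apply 1% monthly interest)): balance=$101.00 total_interest=$1.00
After 2 (month_end (apply 1% monthly interest)): balance=$102.01 total_interest=$2.01
After 3 (withdraw($200)): balance=$0.00 total_interest=$2.01

Answer: 0.00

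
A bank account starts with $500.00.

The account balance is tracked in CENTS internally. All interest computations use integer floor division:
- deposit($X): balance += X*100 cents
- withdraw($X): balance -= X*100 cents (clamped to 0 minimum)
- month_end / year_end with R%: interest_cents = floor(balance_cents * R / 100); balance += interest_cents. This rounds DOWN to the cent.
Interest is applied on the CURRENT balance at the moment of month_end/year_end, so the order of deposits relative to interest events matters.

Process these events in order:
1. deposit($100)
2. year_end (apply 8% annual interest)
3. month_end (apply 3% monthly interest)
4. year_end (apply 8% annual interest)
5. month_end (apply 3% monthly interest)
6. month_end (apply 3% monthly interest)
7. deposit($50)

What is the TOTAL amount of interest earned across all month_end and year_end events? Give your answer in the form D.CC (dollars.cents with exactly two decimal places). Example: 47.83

After 1 (deposit($100)): balance=$600.00 total_interest=$0.00
After 2 (year_end (apply 8% annual interest)): balance=$648.00 total_interest=$48.00
After 3 (month_end (apply 3% monthly interest)): balance=$667.44 total_interest=$67.44
After 4 (year_end (apply 8% annual interest)): balance=$720.83 total_interest=$120.83
After 5 (month_end (apply 3% monthly interest)): balance=$742.45 total_interest=$142.45
After 6 (month_end (apply 3% monthly interest)): balance=$764.72 total_interest=$164.72
After 7 (deposit($50)): balance=$814.72 total_interest=$164.72

Answer: 164.72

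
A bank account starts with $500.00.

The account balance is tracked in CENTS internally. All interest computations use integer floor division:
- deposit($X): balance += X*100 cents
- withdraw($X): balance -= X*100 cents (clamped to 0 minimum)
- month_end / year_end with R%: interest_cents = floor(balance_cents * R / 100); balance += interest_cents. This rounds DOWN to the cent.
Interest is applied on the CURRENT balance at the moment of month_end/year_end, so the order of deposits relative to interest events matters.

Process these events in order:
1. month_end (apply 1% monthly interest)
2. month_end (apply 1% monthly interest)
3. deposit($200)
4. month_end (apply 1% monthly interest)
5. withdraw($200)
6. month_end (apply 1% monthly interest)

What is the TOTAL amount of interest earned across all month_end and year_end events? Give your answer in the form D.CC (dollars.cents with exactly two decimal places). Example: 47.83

Answer: 22.32

Derivation:
After 1 (month_end (apply 1% monthly interest)): balance=$505.00 total_interest=$5.00
After 2 (month_end (apply 1% monthly interest)): balance=$510.05 total_interest=$10.05
After 3 (deposit($200)): balance=$710.05 total_interest=$10.05
After 4 (month_end (apply 1% monthly interest)): balance=$717.15 total_interest=$17.15
After 5 (withdraw($200)): balance=$517.15 total_interest=$17.15
After 6 (month_end (apply 1% monthly interest)): balance=$522.32 total_interest=$22.32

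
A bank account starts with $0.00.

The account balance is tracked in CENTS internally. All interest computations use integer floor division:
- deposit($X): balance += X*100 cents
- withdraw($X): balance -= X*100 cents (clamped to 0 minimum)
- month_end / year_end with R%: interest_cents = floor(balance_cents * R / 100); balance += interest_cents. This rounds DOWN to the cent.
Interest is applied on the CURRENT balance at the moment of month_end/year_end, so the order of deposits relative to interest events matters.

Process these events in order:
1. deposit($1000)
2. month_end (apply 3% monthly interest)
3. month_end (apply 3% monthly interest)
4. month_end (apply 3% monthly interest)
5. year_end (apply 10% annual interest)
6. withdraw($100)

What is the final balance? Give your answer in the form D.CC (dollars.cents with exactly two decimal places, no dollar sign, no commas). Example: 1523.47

Answer: 1101.99

Derivation:
After 1 (deposit($1000)): balance=$1000.00 total_interest=$0.00
After 2 (month_end (apply 3% monthly interest)): balance=$1030.00 total_interest=$30.00
After 3 (month_end (apply 3% monthly interest)): balance=$1060.90 total_interest=$60.90
After 4 (month_end (apply 3% monthly interest)): balance=$1092.72 total_interest=$92.72
After 5 (year_end (apply 10% annual interest)): balance=$1201.99 total_interest=$201.99
After 6 (withdraw($100)): balance=$1101.99 total_interest=$201.99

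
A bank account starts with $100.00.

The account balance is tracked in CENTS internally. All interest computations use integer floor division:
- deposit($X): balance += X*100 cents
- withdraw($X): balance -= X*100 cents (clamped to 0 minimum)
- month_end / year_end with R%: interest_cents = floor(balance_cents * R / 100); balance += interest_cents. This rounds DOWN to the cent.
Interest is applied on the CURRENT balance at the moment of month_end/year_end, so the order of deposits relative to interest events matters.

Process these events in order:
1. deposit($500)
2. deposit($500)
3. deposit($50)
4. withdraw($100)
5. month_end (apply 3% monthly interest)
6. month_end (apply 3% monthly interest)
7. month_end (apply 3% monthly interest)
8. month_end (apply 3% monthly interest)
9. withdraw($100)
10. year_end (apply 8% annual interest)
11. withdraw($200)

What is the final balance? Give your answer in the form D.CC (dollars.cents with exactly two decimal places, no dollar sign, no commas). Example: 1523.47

After 1 (deposit($500)): balance=$600.00 total_interest=$0.00
After 2 (deposit($500)): balance=$1100.00 total_interest=$0.00
After 3 (deposit($50)): balance=$1150.00 total_interest=$0.00
After 4 (withdraw($100)): balance=$1050.00 total_interest=$0.00
After 5 (month_end (apply 3% monthly interest)): balance=$1081.50 total_interest=$31.50
After 6 (month_end (apply 3% monthly interest)): balance=$1113.94 total_interest=$63.94
After 7 (month_end (apply 3% monthly interest)): balance=$1147.35 total_interest=$97.35
After 8 (month_end (apply 3% monthly interest)): balance=$1181.77 total_interest=$131.77
After 9 (withdraw($100)): balance=$1081.77 total_interest=$131.77
After 10 (year_end (apply 8% annual interest)): balance=$1168.31 total_interest=$218.31
After 11 (withdraw($200)): balance=$968.31 total_interest=$218.31

Answer: 968.31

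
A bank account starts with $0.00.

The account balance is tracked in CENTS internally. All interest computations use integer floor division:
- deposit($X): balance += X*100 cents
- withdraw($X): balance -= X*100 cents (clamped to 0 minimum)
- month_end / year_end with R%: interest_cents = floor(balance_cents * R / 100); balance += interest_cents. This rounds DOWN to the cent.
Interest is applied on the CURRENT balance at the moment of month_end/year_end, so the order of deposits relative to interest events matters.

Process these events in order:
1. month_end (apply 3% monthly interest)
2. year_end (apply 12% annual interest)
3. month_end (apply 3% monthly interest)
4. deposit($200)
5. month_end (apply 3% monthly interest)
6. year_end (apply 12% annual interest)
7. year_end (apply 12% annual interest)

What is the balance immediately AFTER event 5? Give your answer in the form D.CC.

Answer: 206.00

Derivation:
After 1 (month_end (apply 3% monthly interest)): balance=$0.00 total_interest=$0.00
After 2 (year_end (apply 12% annual interest)): balance=$0.00 total_interest=$0.00
After 3 (month_end (apply 3% monthly interest)): balance=$0.00 total_interest=$0.00
After 4 (deposit($200)): balance=$200.00 total_interest=$0.00
After 5 (month_end (apply 3% monthly interest)): balance=$206.00 total_interest=$6.00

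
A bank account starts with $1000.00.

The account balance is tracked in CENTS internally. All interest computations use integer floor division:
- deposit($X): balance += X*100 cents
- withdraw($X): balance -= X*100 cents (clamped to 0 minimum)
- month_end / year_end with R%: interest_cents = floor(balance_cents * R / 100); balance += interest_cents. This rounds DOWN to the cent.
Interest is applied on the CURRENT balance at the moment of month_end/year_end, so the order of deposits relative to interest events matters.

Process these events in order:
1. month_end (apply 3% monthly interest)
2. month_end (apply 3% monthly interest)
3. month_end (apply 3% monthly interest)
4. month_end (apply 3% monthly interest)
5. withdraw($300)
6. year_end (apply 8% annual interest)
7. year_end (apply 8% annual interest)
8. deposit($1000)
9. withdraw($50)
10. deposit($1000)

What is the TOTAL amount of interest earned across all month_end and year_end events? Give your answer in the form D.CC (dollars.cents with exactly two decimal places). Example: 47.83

Answer: 262.86

Derivation:
After 1 (month_end (apply 3% monthly interest)): balance=$1030.00 total_interest=$30.00
After 2 (month_end (apply 3% monthly interest)): balance=$1060.90 total_interest=$60.90
After 3 (month_end (apply 3% monthly interest)): balance=$1092.72 total_interest=$92.72
After 4 (month_end (apply 3% monthly interest)): balance=$1125.50 total_interest=$125.50
After 5 (withdraw($300)): balance=$825.50 total_interest=$125.50
After 6 (year_end (apply 8% annual interest)): balance=$891.54 total_interest=$191.54
After 7 (year_end (apply 8% annual interest)): balance=$962.86 total_interest=$262.86
After 8 (deposit($1000)): balance=$1962.86 total_interest=$262.86
After 9 (withdraw($50)): balance=$1912.86 total_interest=$262.86
After 10 (deposit($1000)): balance=$2912.86 total_interest=$262.86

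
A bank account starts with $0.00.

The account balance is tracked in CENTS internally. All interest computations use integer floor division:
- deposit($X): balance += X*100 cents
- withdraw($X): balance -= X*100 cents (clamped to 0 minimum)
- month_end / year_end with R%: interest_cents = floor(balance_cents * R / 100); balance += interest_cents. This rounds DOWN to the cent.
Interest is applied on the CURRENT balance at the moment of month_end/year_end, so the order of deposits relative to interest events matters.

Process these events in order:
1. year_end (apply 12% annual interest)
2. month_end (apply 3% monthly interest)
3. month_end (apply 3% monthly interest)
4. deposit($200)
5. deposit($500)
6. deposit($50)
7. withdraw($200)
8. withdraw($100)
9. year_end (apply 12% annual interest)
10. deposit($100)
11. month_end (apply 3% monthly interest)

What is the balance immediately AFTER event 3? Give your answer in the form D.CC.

After 1 (year_end (apply 12% annual interest)): balance=$0.00 total_interest=$0.00
After 2 (month_end (apply 3% monthly interest)): balance=$0.00 total_interest=$0.00
After 3 (month_end (apply 3% monthly interest)): balance=$0.00 total_interest=$0.00

Answer: 0.00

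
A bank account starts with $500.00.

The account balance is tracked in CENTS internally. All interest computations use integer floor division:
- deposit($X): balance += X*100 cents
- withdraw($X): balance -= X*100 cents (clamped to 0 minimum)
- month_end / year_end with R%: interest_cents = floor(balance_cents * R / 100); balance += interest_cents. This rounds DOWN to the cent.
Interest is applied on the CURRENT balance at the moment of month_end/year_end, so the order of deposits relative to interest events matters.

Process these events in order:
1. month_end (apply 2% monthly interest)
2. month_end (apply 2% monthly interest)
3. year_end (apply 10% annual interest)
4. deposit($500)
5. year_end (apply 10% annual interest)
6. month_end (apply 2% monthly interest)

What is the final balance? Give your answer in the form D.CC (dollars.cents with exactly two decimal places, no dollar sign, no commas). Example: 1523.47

Answer: 1203.02

Derivation:
After 1 (month_end (apply 2% monthly interest)): balance=$510.00 total_interest=$10.00
After 2 (month_end (apply 2% monthly interest)): balance=$520.20 total_interest=$20.20
After 3 (year_end (apply 10% annual interest)): balance=$572.22 total_interest=$72.22
After 4 (deposit($500)): balance=$1072.22 total_interest=$72.22
After 5 (year_end (apply 10% annual interest)): balance=$1179.44 total_interest=$179.44
After 6 (month_end (apply 2% monthly interest)): balance=$1203.02 total_interest=$203.02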